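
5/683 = 5/683 = 0.01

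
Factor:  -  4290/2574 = -3^(  -  1 ) *5^1 =- 5/3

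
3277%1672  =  1605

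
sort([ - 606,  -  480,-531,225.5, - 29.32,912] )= [-606 , -531, - 480, - 29.32,225.5, 912]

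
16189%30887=16189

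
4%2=0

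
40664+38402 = 79066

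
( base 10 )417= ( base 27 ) FC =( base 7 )1134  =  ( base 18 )153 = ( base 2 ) 110100001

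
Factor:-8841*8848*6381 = -2^4*3^3*7^2*79^1*421^1*709^1 = - 499154797008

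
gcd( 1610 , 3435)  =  5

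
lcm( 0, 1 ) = 0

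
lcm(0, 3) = 0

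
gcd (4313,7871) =1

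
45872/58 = 22936/29  =  790.90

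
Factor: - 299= - 13^1*23^1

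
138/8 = 69/4 = 17.25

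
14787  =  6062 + 8725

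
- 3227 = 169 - 3396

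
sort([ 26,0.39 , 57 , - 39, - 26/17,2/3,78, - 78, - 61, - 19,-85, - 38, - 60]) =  [ - 85 ,  -  78, - 61, - 60, - 39,-38, - 19,-26/17,  0.39,2/3, 26 , 57,78]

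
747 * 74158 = 55396026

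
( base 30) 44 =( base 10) 124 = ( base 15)84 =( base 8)174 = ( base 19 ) 6a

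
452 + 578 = 1030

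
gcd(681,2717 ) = 1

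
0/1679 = 0 =0.00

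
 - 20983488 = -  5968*3516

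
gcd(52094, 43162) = 14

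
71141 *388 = 27602708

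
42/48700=21/24350= 0.00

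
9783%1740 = 1083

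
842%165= 17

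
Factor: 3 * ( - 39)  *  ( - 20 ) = 2340 = 2^2*3^2*5^1*13^1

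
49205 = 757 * 65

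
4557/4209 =1519/1403 = 1.08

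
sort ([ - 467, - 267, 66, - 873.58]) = [ - 873.58,-467,-267,66]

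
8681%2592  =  905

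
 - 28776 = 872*(  -  33)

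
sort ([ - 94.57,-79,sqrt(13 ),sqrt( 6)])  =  [ - 94.57,-79,sqrt( 6) , sqrt(13)] 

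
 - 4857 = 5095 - 9952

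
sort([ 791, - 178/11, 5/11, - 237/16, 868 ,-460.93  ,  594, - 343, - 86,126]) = [-460.93, -343, - 86, - 178/11, - 237/16 , 5/11 , 126 , 594, 791, 868 ] 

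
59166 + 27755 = 86921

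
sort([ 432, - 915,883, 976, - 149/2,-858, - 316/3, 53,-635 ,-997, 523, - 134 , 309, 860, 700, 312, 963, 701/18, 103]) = [ - 997, - 915, - 858, - 635,-134,  -  316/3 , - 149/2,701/18 , 53, 103  ,  309, 312, 432,523,700,860,883, 963, 976] 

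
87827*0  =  0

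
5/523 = 5/523=0.01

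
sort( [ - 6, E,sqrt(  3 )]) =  [- 6,sqrt(3),  E]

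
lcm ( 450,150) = 450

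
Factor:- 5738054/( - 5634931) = 2^1*7^1 * 23^( - 1)*244997^( - 1)*409861^1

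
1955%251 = 198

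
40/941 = 40/941 = 0.04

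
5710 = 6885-1175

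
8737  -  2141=6596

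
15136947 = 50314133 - 35177186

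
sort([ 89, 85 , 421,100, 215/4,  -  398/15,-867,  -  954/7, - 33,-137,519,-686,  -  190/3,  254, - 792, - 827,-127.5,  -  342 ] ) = [ - 867,-827, - 792,  -  686, - 342, - 137, -954/7, - 127.5 , - 190/3, - 33,  -  398/15,215/4,  85,89,100, 254, 421,519] 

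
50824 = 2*25412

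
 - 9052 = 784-9836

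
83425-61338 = 22087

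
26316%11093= 4130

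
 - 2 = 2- 4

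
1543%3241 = 1543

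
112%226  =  112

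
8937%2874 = 315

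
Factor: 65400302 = 2^1 *11^1*2972741^1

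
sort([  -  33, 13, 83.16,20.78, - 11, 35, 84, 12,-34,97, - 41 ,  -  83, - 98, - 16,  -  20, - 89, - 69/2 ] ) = [ - 98,-89, - 83, - 41, - 69/2, - 34, - 33,  -  20, - 16, - 11, 12,13,20.78, 35 , 83.16, 84, 97 ] 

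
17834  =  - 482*( - 37)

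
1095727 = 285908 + 809819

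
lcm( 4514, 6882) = 419802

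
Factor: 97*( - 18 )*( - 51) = 2^1*3^3*17^1*97^1 = 89046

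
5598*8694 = 48669012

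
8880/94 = 4440/47 = 94.47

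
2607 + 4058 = 6665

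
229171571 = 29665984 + 199505587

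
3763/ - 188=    - 3763/188 = - 20.02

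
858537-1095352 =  - 236815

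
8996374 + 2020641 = 11017015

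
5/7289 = 5/7289 = 0.00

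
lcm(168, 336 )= 336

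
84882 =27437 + 57445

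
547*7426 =4062022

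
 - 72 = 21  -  93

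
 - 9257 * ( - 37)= 342509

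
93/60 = 31/20 =1.55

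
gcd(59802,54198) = 6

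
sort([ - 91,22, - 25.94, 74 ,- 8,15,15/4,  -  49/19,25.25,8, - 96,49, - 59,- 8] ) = [ - 96, - 91,  -  59, - 25.94 ,  -  8,-8, -49/19,15/4, 8,15,22, 25.25, 49 , 74 ]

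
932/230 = 466/115 =4.05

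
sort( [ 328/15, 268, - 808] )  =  [  -  808,  328/15,268]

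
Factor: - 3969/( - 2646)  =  2^( - 1)*3^1 = 3/2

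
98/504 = 7/36 = 0.19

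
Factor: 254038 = 2^1*71^1 *1789^1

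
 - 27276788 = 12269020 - 39545808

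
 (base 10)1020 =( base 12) 710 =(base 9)1353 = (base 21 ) 26c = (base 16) 3FC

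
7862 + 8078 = 15940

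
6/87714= 1/14619 = 0.00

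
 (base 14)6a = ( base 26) 3G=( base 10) 94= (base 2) 1011110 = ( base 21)4A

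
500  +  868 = 1368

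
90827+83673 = 174500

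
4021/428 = 9+169/428 = 9.39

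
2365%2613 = 2365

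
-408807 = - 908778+499971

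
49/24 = 49/24 =2.04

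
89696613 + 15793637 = 105490250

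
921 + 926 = 1847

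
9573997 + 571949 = 10145946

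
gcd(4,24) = 4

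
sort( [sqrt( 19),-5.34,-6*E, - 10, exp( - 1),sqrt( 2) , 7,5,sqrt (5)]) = [-6*E, - 10, - 5.34,exp(-1),sqrt(2 ), sqrt(5 ),sqrt( 19 ), 5,7]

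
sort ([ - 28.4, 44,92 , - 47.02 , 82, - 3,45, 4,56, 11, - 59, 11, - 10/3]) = [ - 59, - 47.02, - 28.4, - 10/3, - 3, 4, 11, 11, 44, 45, 56 , 82, 92] 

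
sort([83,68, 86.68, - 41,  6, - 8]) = [ - 41  , -8, 6,  68, 83, 86.68]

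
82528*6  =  495168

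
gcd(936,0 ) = 936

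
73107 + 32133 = 105240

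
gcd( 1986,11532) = 6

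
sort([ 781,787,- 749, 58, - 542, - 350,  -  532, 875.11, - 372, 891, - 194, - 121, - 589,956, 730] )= [ - 749, - 589, - 542, - 532, - 372, - 350, - 194 , - 121, 58, 730,781,787, 875.11,891, 956] 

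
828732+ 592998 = 1421730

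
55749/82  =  55749/82 = 679.87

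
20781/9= 2309 = 2309.00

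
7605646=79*96274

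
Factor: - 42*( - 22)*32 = 29568  =  2^7*3^1 *7^1*11^1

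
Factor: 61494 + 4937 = 66431^1 =66431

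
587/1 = 587 = 587.00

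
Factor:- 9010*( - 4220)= 2^3*5^2*17^1 * 53^1*211^1=38022200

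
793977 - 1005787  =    -  211810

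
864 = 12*72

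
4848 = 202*24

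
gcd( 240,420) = 60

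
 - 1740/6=  -  290 = - 290.00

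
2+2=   4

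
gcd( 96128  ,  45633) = 1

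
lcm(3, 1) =3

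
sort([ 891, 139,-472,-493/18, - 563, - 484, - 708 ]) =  [ - 708, - 563, -484,  -  472,-493/18,139,  891]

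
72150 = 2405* 30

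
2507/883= 2507/883 = 2.84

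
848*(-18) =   -  15264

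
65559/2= 65559/2=32779.50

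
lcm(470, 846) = 4230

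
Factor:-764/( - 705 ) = 2^2*3^( -1 )*5^ (- 1)*47^(-1 )*191^1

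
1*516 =516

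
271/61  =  4+27/61 = 4.44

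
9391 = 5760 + 3631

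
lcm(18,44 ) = 396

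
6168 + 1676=7844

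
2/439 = 2/439 = 0.00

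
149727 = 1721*87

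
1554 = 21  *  74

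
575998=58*9931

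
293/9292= 293/9292=0.03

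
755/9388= 755/9388  =  0.08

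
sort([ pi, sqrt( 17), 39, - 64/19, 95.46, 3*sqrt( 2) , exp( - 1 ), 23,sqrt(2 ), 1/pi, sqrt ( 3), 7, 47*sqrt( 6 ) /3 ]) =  [ - 64/19, 1/pi, exp( - 1 ), sqrt( 2),sqrt(3), pi, sqrt(17), 3*sqrt( 2),7, 23, 47*sqrt( 6)/3, 39,95.46]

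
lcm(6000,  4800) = 24000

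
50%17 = 16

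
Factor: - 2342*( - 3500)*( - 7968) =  - 65313696000  =  - 2^8 * 3^1*5^3*7^1*83^1*1171^1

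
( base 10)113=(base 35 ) 38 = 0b1110001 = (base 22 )53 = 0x71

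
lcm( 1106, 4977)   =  9954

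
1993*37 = 73741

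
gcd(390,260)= 130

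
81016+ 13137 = 94153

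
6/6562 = 3/3281 = 0.00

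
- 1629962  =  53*( - 30754)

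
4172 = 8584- 4412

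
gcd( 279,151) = 1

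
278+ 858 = 1136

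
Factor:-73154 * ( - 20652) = 1510776408 = 2^3*3^1*79^1*463^1*1721^1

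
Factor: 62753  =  62753^1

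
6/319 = 6/319 = 0.02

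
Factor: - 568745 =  - 5^1*113749^1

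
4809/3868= 1 + 941/3868= 1.24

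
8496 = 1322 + 7174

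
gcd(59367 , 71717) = 1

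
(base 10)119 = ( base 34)3H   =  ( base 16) 77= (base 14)87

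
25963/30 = 25963/30= 865.43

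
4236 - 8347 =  - 4111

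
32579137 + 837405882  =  869985019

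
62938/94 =669 + 26/47 = 669.55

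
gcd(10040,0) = 10040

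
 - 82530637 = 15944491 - 98475128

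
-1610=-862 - 748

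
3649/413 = 8 + 345/413 = 8.84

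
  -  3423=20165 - 23588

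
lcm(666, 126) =4662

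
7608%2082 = 1362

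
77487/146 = 77487/146 = 530.73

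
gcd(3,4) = 1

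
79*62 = 4898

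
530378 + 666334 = 1196712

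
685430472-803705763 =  - 118275291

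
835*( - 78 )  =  -65130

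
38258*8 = 306064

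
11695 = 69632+  -  57937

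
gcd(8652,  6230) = 14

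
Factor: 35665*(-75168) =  - 2680866720 = - 2^5*3^4*5^1*7^1*29^1 *1019^1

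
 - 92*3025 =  - 278300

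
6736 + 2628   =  9364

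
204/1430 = 102/715 = 0.14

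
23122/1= 23122=23122.00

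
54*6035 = 325890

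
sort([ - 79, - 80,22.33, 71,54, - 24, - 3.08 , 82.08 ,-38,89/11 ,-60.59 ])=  [-80 ,-79,-60.59, - 38, - 24,- 3.08, 89/11, 22.33,54, 71 , 82.08]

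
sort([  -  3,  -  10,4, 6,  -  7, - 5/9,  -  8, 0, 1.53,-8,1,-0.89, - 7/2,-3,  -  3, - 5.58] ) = [ - 10,  -  8, -8, - 7, - 5.58, - 7/2, - 3 , - 3,  -  3, - 0.89,  -  5/9, 0, 1,  1.53 , 4, 6] 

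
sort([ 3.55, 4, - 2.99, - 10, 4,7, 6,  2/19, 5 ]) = [ - 10, - 2.99, 2/19,3.55 , 4,4, 5,6, 7]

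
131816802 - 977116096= - 845299294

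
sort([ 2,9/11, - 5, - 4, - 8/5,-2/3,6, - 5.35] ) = [-5.35, - 5, -4,-8/5,  -  2/3,9/11,2,6]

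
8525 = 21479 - 12954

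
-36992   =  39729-76721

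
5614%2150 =1314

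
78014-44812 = 33202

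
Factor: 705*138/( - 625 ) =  - 19458/125 = - 2^1*3^2 *5^( - 3)*23^1 *47^1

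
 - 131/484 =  - 131/484 = - 0.27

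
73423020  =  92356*795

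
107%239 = 107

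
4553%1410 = 323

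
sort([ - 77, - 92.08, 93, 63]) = [ - 92.08, - 77, 63, 93]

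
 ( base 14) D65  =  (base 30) 2rr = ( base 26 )3NB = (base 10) 2637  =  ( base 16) a4d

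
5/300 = 1/60=0.02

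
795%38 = 35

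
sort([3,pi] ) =[3,pi]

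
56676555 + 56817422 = 113493977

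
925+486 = 1411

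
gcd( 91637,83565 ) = 1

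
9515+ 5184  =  14699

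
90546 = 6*15091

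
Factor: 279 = 3^2*31^1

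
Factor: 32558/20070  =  3^(- 2 )*5^( - 1) * 73^1 = 73/45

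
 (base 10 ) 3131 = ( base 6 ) 22255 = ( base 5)100011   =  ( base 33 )2ST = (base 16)C3B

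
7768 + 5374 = 13142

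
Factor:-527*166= -87482 = -2^1 * 17^1*31^1*83^1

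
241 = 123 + 118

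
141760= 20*7088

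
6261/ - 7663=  - 1+1402/7663  =  - 0.82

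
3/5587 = 3/5587= 0.00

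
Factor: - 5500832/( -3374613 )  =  2^5*3^( - 2 )*11^(-1)*89^( - 1) * 383^( - 1)*397^1*433^1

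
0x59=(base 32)2p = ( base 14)65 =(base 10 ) 89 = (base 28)35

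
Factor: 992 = 2^5 * 31^1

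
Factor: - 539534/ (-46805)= 2^1 * 5^( - 1)*11^( - 1)*317^1 = 634/55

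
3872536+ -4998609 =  - 1126073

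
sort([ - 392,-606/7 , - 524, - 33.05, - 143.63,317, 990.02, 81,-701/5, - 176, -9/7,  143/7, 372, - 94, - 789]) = [ - 789, - 524, - 392, - 176, - 143.63, - 701/5,-94, - 606/7, - 33.05, - 9/7, 143/7, 81, 317, 372 , 990.02]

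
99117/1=99117 = 99117.00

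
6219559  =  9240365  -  3020806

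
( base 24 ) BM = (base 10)286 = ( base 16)11e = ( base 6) 1154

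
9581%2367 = 113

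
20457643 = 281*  72803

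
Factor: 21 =3^1 * 7^1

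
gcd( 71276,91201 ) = 1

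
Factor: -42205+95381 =2^3 * 17^2 * 23^1=53176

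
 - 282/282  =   - 1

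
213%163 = 50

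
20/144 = 5/36 = 0.14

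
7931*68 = 539308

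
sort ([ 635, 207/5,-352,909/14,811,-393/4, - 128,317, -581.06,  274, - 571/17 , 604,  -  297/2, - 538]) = [-581.06, - 538, - 352, - 297/2,- 128,-393/4, - 571/17,207/5, 909/14, 274, 317,604, 635, 811]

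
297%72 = 9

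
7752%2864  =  2024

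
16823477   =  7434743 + 9388734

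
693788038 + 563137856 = 1256925894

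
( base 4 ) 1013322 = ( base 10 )4602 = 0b1000111111010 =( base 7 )16263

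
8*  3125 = 25000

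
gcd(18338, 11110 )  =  2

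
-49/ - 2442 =49/2442 =0.02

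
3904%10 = 4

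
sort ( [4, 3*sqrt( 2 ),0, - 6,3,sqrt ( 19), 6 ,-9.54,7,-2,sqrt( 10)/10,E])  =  [ - 9.54,  -  6,  -  2, 0, sqrt( 10 ) /10,E,3, 4,3*sqrt(2 ),  sqrt( 19 ), 6,7 ] 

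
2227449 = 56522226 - 54294777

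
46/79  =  46/79= 0.58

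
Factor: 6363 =3^2*7^1*101^1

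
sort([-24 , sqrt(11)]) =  [ - 24,  sqrt(11)]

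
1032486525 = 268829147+763657378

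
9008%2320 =2048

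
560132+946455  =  1506587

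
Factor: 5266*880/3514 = 2317040/1757 =2^4*5^1*7^ ( - 1) * 11^1*251^( - 1)*2633^1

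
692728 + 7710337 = 8403065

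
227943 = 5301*43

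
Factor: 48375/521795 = 9675/104359=3^2*5^2 * 43^1*79^(- 1 )*1321^(-1)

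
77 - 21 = 56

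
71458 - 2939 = 68519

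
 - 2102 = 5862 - 7964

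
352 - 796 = -444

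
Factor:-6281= - 11^1*571^1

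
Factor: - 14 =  - 2^1*7^1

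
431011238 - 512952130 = -81940892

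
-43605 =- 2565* 17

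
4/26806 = 2/13403 = 0.00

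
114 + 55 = 169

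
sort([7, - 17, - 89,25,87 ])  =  [ - 89, - 17,7,25,87]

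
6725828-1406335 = 5319493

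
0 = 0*48047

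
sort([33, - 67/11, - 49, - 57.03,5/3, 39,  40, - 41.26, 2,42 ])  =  [ - 57.03,  -  49,-41.26,- 67/11,5/3  ,  2,33, 39, 40,42 ]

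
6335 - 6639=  - 304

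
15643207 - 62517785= - 46874578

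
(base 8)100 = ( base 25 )2e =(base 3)2101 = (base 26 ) 2C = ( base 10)64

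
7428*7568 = 56215104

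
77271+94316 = 171587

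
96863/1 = 96863= 96863.00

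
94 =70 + 24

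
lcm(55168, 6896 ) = 55168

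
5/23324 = 5/23324 = 0.00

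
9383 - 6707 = 2676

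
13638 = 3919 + 9719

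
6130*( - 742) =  - 4548460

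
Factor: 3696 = 2^4*3^1*7^1 * 11^1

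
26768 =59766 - 32998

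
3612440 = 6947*520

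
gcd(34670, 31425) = 5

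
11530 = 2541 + 8989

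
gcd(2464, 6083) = 77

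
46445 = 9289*5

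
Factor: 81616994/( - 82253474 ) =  - 40808497/41126737=-23^ ( - 1) * 103^1*1039^( - 1)*1721^( - 1)*396199^1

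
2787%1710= 1077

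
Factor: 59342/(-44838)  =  -29671/22419 = - 3^( - 2 )*47^(-1)*53^(-1)*29671^1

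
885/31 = 885/31 =28.55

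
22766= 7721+15045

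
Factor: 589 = 19^1*31^1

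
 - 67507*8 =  - 540056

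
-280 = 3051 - 3331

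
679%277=125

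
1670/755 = 334/151 = 2.21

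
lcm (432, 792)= 4752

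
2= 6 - 4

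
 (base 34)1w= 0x42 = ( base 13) 51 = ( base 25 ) 2g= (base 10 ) 66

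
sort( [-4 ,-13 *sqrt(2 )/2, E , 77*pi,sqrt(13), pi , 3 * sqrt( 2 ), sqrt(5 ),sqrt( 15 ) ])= [ - 13 * sqrt ( 2 )/2 , - 4,sqrt(5),E , pi,sqrt(13 ),sqrt( 15 ) , 3*sqrt(2 ), 77 * pi] 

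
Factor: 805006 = 2^1*402503^1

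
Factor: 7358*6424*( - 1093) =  - 51663696656 = - 2^4*11^1*13^1*73^1*283^1*1093^1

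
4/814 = 2/407 = 0.00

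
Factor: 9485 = 5^1*7^1*271^1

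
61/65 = 61/65=0.94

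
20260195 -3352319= 16907876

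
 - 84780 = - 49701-35079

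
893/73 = 893/73 = 12.23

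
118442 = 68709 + 49733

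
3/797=3/797 = 0.00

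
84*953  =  80052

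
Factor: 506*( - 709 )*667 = -239288918 = -2^1 * 11^1*23^2*29^1*709^1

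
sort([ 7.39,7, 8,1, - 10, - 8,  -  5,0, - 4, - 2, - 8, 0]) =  [ - 10,-8, - 8, - 5,  -  4, -2,0,0,1,7,7.39,8]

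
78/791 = 78/791 = 0.10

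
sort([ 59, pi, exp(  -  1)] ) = [ exp(-1), pi, 59] 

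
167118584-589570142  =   - 422451558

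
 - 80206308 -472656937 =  - 552863245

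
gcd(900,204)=12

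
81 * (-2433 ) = - 197073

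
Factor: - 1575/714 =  - 2^(  -  1)*3^1*5^2*17^( - 1) = - 75/34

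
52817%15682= 5771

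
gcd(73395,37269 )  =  9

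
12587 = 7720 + 4867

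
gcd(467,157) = 1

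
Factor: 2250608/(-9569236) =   -  2^2*19^ ( - 1)*37^ ( - 1)*41^ ( - 1)*83^( - 1 )*140663^1   =  -  562652/2392309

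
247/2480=247/2480 = 0.10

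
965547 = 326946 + 638601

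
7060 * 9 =63540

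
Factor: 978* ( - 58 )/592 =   -  14181/148 = -  2^ (-2)*3^1*29^1*37^(  -  1)*163^1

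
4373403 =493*8871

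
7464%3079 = 1306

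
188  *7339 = 1379732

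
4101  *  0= 0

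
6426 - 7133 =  - 707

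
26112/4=6528  =  6528.00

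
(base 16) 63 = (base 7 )201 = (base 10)99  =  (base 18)59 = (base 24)43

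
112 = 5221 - 5109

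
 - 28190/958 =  - 14095/479 = -29.43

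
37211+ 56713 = 93924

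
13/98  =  13/98= 0.13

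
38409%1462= 397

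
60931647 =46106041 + 14825606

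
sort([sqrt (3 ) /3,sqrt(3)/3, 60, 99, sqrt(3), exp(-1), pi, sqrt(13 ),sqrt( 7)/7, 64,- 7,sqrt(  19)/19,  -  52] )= [ - 52,-7, sqrt ( 19)/19, exp ( - 1),sqrt( 7)/7, sqrt( 3)/3, sqrt( 3)/3, sqrt( 3), pi, sqrt (13), 60, 64, 99] 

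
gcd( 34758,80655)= 3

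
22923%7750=7423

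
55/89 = 55/89 = 0.62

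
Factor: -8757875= - 5^3*7^1*10009^1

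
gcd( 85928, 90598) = 934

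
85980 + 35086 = 121066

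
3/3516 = 1/1172 = 0.00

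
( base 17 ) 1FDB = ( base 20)13E0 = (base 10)9480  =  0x2508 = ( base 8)22410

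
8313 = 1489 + 6824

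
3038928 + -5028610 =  - 1989682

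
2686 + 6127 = 8813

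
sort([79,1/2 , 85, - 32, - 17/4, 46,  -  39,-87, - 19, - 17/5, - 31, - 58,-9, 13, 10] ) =[ -87,  -  58, - 39, - 32, - 31,-19, - 9, - 17/4, - 17/5,1/2  ,  10, 13,46,79,85 ] 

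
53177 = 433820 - 380643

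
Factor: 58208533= 19^1  *  3063607^1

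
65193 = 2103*31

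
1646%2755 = 1646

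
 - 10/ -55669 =10/55669 = 0.00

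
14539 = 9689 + 4850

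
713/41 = 713/41 = 17.39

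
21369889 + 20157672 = 41527561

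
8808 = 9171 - 363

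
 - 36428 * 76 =-2768528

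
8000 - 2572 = 5428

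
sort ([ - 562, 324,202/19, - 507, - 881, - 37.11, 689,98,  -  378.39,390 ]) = [ - 881,-562, -507, - 378.39, - 37.11,202/19,98,324 , 390,689]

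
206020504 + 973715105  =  1179735609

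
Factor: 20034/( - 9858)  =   - 3^2*7^1*31^(- 1 ) = - 63/31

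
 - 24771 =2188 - 26959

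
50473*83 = 4189259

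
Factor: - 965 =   -  5^1*193^1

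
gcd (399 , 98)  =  7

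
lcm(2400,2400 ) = 2400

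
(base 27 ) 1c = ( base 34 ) 15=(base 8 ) 47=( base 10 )39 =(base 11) 36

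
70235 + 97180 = 167415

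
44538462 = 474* 93963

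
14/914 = 7/457= 0.02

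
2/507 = 2/507=0.00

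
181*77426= 14014106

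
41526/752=55 + 83/376= 55.22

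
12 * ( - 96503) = -1158036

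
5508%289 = 17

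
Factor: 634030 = 2^1 * 5^1*19^1* 47^1*71^1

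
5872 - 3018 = 2854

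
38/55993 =2/2947  =  0.00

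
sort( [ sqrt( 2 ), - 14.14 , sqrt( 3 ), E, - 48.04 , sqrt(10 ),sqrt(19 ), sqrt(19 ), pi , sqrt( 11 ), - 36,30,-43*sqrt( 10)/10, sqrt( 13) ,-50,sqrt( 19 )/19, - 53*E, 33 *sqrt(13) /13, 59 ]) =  [- 53*E, - 50, - 48.04, - 36,  -  14.14 ,  -  43*sqrt( 10)/10, sqrt( 19 ) /19, sqrt( 2),sqrt( 3 ),E,pi, sqrt (10 ), sqrt ( 11 ), sqrt( 13 ), sqrt( 19),  sqrt( 19 ), 33*sqrt( 13)/13, 30, 59 ]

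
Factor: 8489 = 13^1*653^1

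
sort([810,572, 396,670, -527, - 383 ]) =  [ - 527,- 383, 396,572,670,  810]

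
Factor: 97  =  97^1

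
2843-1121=1722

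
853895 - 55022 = 798873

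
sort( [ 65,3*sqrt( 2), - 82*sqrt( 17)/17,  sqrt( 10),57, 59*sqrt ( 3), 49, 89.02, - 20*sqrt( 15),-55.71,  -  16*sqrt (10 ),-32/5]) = [ - 20* sqrt( 15 ), - 55.71 ,  -  16*sqrt( 10), - 82*sqrt( 17)/17, - 32/5 , sqrt (10), 3*sqrt( 2), 49,57 , 65,89.02, 59*sqrt( 3)] 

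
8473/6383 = 1+2090/6383 = 1.33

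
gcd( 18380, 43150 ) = 10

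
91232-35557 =55675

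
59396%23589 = 12218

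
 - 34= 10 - 44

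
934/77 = 12 + 10/77 = 12.13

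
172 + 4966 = 5138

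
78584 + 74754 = 153338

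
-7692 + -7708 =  - 15400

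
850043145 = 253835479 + 596207666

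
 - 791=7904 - 8695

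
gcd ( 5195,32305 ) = 5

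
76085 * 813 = 61857105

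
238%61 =55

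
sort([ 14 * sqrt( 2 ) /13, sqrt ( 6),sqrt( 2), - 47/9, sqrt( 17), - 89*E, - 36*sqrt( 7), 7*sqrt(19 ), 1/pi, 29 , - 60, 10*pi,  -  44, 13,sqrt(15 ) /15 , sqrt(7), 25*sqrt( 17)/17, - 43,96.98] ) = [ - 89 * E, - 36*sqrt( 7) , - 60, - 44, - 43, - 47/9, sqrt (15) /15, 1/pi, sqrt(2), 14*sqrt( 2)/13,sqrt(6 ),sqrt( 7 ), sqrt ( 17 ), 25*sqrt( 17)/17, 13,29,7*sqrt(19 ), 10*pi, 96.98 ] 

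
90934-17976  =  72958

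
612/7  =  612/7 =87.43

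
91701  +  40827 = 132528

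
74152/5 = 74152/5 = 14830.40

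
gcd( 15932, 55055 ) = 7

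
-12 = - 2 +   -  10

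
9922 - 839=9083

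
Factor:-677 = -677^1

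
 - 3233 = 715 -3948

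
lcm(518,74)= 518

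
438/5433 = 146/1811 = 0.08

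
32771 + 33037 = 65808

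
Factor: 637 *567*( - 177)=-3^5*7^3*13^1*59^1 = -63928683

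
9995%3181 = 452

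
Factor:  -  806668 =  - 2^2*201667^1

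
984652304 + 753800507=1738452811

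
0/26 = 0= 0.00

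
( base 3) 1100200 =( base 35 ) sa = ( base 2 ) 1111011110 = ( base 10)990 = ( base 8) 1736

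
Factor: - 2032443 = - 3^2*7^1* 32261^1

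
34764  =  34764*1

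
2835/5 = 567 = 567.00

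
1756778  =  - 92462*(  -  19 ) 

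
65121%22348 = 20425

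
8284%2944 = 2396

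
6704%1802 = 1298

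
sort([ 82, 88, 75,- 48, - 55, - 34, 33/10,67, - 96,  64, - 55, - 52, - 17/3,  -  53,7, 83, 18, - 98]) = [ - 98, - 96,-55, - 55 , - 53,-52, - 48, - 34, - 17/3, 33/10,7,18, 64,67,75, 82, 83, 88]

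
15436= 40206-24770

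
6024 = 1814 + 4210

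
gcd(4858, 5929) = 7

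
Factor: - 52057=  -  52057^1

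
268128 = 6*44688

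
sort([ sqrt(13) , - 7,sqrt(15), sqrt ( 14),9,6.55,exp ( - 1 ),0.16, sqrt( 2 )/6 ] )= [ - 7, 0.16,sqrt ( 2)/6, exp (  -  1 ),sqrt(13 ), sqrt(  14),sqrt(15),6.55,9]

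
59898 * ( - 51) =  - 3054798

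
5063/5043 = 5063/5043 = 1.00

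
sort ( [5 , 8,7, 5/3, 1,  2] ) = [ 1, 5/3,2, 5,7,8] 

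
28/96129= 28/96129 = 0.00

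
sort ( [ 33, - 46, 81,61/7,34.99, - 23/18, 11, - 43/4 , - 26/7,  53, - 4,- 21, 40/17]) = [ - 46,- 21, - 43/4, - 4, - 26/7, - 23/18, 40/17, 61/7,11, 33,  34.99,53, 81]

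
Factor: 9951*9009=89648559 =3^3*7^1*11^1*13^1*31^1*107^1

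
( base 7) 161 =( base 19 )4g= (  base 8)134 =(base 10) 92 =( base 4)1130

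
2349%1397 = 952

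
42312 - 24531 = 17781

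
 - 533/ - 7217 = 533/7217=0.07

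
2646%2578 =68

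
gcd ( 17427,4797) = 3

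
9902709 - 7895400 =2007309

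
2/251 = 2/251 =0.01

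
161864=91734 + 70130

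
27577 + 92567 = 120144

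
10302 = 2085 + 8217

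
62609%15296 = 1425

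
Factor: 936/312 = 3 = 3^1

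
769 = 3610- 2841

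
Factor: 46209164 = 2^2*821^1*14071^1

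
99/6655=9/605 = 0.01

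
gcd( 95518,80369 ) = 1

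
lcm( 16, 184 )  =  368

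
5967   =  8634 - 2667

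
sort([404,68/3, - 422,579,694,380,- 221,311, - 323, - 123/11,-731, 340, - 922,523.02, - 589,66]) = [ - 922, - 731, - 589, - 422, - 323, - 221, - 123/11,68/3 , 66,311,340,380,404, 523.02, 579,  694]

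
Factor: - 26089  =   - 7^1*3727^1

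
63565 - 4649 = 58916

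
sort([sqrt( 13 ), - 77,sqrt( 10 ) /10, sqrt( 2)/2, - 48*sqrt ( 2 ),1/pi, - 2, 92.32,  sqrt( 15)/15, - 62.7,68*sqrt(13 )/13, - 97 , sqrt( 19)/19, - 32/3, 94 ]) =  [ - 97, - 77, - 48*sqrt( 2 ), - 62.7, - 32/3, - 2,sqrt( 19 )/19,  sqrt(15 )/15,sqrt(10 ) /10,1/pi,sqrt( 2) /2,sqrt( 13),68*sqrt (13) /13,92.32,94]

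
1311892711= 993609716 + 318282995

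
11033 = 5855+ 5178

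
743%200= 143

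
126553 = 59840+66713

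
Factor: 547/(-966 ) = -2^(-1 ) * 3^( - 1 ) * 7^(-1) *23^(-1)*547^1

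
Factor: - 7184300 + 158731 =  - 29^1*242261^1= - 7025569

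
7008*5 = 35040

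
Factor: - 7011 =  - 3^2*19^1*41^1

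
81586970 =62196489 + 19390481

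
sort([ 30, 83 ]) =[ 30, 83]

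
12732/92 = 138 + 9/23 = 138.39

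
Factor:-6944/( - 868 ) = 2^3 = 8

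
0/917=0= 0.00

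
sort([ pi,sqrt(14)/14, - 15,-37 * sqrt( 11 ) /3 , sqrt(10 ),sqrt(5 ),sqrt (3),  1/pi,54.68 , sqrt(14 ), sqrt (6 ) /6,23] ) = [- 37*sqrt(11 ) /3,  -  15,  sqrt(14)/14,1/pi, sqrt (6 )/6,  sqrt( 3),sqrt(5),pi , sqrt( 10 ),sqrt(14),23 , 54.68 ]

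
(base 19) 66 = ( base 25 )4K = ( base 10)120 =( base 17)71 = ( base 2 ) 1111000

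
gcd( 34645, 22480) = 5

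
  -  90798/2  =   - 45399 = -45399.00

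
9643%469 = 263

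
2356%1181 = 1175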